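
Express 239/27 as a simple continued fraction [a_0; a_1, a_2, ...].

Run the Euclidean algorithm on 239 and 27; the successive quotients are the partial quotients a_0, a_1, ... (each step inverts the fractional part left over by the previous one):
  239 = 8*27 + 23, so a_0 = 8.
  27 = 1*23 + 4, so a_1 = 1.
  23 = 5*4 + 3, so a_2 = 5.
  4 = 1*3 + 1, so a_3 = 1.
  3 = 3*1 + 0, so a_4 = 3.
The remainder reaches 0 after 5 divisions, so the expansion has 5 partial quotients, read off in order.

[8; 1, 5, 1, 3]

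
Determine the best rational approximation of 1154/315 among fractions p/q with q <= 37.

11/3

Expand x = 1154/315 as a continued fraction with the Euclidean algorithm:
  1154 = 3*315 + 209, so a_0 = 3.
  315 = 1*209 + 106, so a_1 = 1.
  209 = 1*106 + 103, so a_2 = 1.
  106 = 1*103 + 3, so a_3 = 1.
  103 = 34*3 + 1, so a_4 = 34.
  3 = 3*1 + 0, so a_5 = 3.
so x = [3; 1, 1, 1, 34, 3].
Convergents (p_i = a_i*p_{i-1} + p_{i-2}, q_i = a_i*q_{i-1} + q_{i-2} with p_{-2}=0, p_{-1}=1, q_{-2}=1, q_{-1}=0), until the denominator exceeds 37:
  i=0: a_0=3, p_0 = 3*1 + 0 = 3, q_0 = 3*0 + 1 = 1.
  i=1: a_1=1, p_1 = 1*3 + 1 = 4, q_1 = 1*1 + 0 = 1.
  i=2: a_2=1, p_2 = 1*4 + 3 = 7, q_2 = 1*1 + 1 = 2.
  i=3: a_3=1, p_3 = 1*7 + 4 = 11, q_3 = 1*2 + 1 = 3.
  i=4: a_4=34, p_4 = 34*11 + 7 = 381, q_4 = 34*3 + 2 = 104.
q_4 = 104 > 37, so the last convergent with denominator <= 37 is p_3/q_3 = 11/3.
The closest fraction with denominator <= 37 is either p_3/q_3 or the intermediate fraction (k*p_3 + p_2)/(k*q_3 + q_2) with the largest k >= 1 whose denominator stays <= 37; these approach x as k grows, and every other convergent or intermediate fraction in range is farther away.
Largest k: floor((37 - q_2)/q_3) = floor((37 - 2)/3) = 11.
That gives (11*11 + 7)/(11*3 + 2) = 128/35.
Compare the errors: |x - 11/3| = |1154*3 - 11*315|/(315*3) = 3/945, and |x - 128/35| = |1154*35 - 128*315|/(315*35) = 70/11025.
Cross-multiplying, 3*11025 = 33075 < 66150 = 70*945, so 3/945 is smaller: the convergent 11/3 is closer to x than 128/35.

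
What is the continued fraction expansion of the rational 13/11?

[1; 5, 2]

Run the Euclidean algorithm on 13 and 11; the successive quotients are the partial quotients a_0, a_1, ... (each step inverts the fractional part left over by the previous one):
  13 = 1*11 + 2, so a_0 = 1.
  11 = 5*2 + 1, so a_1 = 5.
  2 = 2*1 + 0, so a_2 = 2.
The remainder reaches 0 after 3 divisions, so the expansion has 3 partial quotients, read off in order.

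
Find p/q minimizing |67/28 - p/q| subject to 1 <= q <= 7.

12/5

Expand x = 67/28 as a continued fraction with the Euclidean algorithm:
  67 = 2*28 + 11, so a_0 = 2.
  28 = 2*11 + 6, so a_1 = 2.
  11 = 1*6 + 5, so a_2 = 1.
  6 = 1*5 + 1, so a_3 = 1.
  5 = 5*1 + 0, so a_4 = 5.
so x = [2; 2, 1, 1, 5].
Convergents (p_i = a_i*p_{i-1} + p_{i-2}, q_i = a_i*q_{i-1} + q_{i-2} with p_{-2}=0, p_{-1}=1, q_{-2}=1, q_{-1}=0), until the denominator exceeds 7:
  i=0: a_0=2, p_0 = 2*1 + 0 = 2, q_0 = 2*0 + 1 = 1.
  i=1: a_1=2, p_1 = 2*2 + 1 = 5, q_1 = 2*1 + 0 = 2.
  i=2: a_2=1, p_2 = 1*5 + 2 = 7, q_2 = 1*2 + 1 = 3.
  i=3: a_3=1, p_3 = 1*7 + 5 = 12, q_3 = 1*3 + 2 = 5.
  i=4: a_4=5, p_4 = 5*12 + 7 = 67, q_4 = 5*5 + 3 = 28.
q_4 = 28 > 7, so the last convergent with denominator <= 7 is p_3/q_3 = 12/5.
The closest fraction with denominator <= 7 is either p_3/q_3 or the intermediate fraction (k*p_3 + p_2)/(k*q_3 + q_2) with the largest k >= 1 whose denominator stays <= 7; these approach x as k grows, and every other convergent or intermediate fraction in range is farther away.
Largest k: floor((7 - q_2)/q_3) = floor((7 - 3)/5) = 0.
Since k = 0, no intermediate fraction beyond p_3/q_3 has denominator <= 7, so the convergent 12/5 is the closest (its error is |67*5 - 12*28|/(28*5) = 1/140).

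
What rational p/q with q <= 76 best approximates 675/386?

7/4

Expand x = 675/386 as a continued fraction with the Euclidean algorithm:
  675 = 1*386 + 289, so a_0 = 1.
  386 = 1*289 + 97, so a_1 = 1.
  289 = 2*97 + 95, so a_2 = 2.
  97 = 1*95 + 2, so a_3 = 1.
  95 = 47*2 + 1, so a_4 = 47.
  2 = 2*1 + 0, so a_5 = 2.
so x = [1; 1, 2, 1, 47, 2].
Convergents (p_i = a_i*p_{i-1} + p_{i-2}, q_i = a_i*q_{i-1} + q_{i-2} with p_{-2}=0, p_{-1}=1, q_{-2}=1, q_{-1}=0), until the denominator exceeds 76:
  i=0: a_0=1, p_0 = 1*1 + 0 = 1, q_0 = 1*0 + 1 = 1.
  i=1: a_1=1, p_1 = 1*1 + 1 = 2, q_1 = 1*1 + 0 = 1.
  i=2: a_2=2, p_2 = 2*2 + 1 = 5, q_2 = 2*1 + 1 = 3.
  i=3: a_3=1, p_3 = 1*5 + 2 = 7, q_3 = 1*3 + 1 = 4.
  i=4: a_4=47, p_4 = 47*7 + 5 = 334, q_4 = 47*4 + 3 = 191.
q_4 = 191 > 76, so the last convergent with denominator <= 76 is p_3/q_3 = 7/4.
The closest fraction with denominator <= 76 is either p_3/q_3 or the intermediate fraction (k*p_3 + p_2)/(k*q_3 + q_2) with the largest k >= 1 whose denominator stays <= 76; these approach x as k grows, and every other convergent or intermediate fraction in range is farther away.
Largest k: floor((76 - q_2)/q_3) = floor((76 - 3)/4) = 18.
That gives (18*7 + 5)/(18*4 + 3) = 131/75.
Compare the errors: |x - 7/4| = |675*4 - 7*386|/(386*4) = 2/1544, and |x - 131/75| = |675*75 - 131*386|/(386*75) = 59/28950.
Cross-multiplying, 2*28950 = 57900 < 91096 = 59*1544, so 2/1544 is smaller: the convergent 7/4 is closer to x than 131/75.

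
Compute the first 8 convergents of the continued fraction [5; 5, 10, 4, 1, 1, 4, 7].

Using the convergent recurrence p_i = a_i*p_{i-1} + p_{i-2}, q_i = a_i*q_{i-1} + q_{i-2} with p_{-2}=0, p_{-1}=1, q_{-2}=1, q_{-1}=0:
  i=0: a_0=5, p_0 = 5*1 + 0 = 5, q_0 = 5*0 + 1 = 1.
  i=1: a_1=5, p_1 = 5*5 + 1 = 26, q_1 = 5*1 + 0 = 5.
  i=2: a_2=10, p_2 = 10*26 + 5 = 265, q_2 = 10*5 + 1 = 51.
  i=3: a_3=4, p_3 = 4*265 + 26 = 1086, q_3 = 4*51 + 5 = 209.
  i=4: a_4=1, p_4 = 1*1086 + 265 = 1351, q_4 = 1*209 + 51 = 260.
  i=5: a_5=1, p_5 = 1*1351 + 1086 = 2437, q_5 = 1*260 + 209 = 469.
  i=6: a_6=4, p_6 = 4*2437 + 1351 = 11099, q_6 = 4*469 + 260 = 2136.
  i=7: a_7=7, p_7 = 7*11099 + 2437 = 80130, q_7 = 7*2136 + 469 = 15421.

5/1, 26/5, 265/51, 1086/209, 1351/260, 2437/469, 11099/2136, 80130/15421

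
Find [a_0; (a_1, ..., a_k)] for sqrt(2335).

Write x_i = (sqrt(2335) + m_i)/d_i with (m_0, d_0) = (0, 1). a_0 = floor(sqrt(2335)) = 48, since 48^2 = 2304 <= 2335 < 2401 = 49^2.
Iterate m_{i+1} = d_i*a_i - m_i, d_{i+1} = (2335 - m_{i+1}^2)/d_i, a_{i+1} = floor((a_0 + m_{i+1})/d_{i+1}):
  m_1 = 1*48 - 0 = 48, d_1 = (2335 - 48^2)/1 = 31/1 = 31, a_1 = floor((48 + 48)/31) = 3.
  m_2 = 31*3 - 48 = 45, d_2 = (2335 - 45^2)/31 = 310/31 = 10, a_2 = floor((48 + 45)/10) = 9.
  m_3 = 10*9 - 45 = 45, d_3 = (2335 - 45^2)/10 = 310/10 = 31, a_3 = floor((48 + 45)/31) = 3.
  m_4 = 31*3 - 45 = 48, d_4 = (2335 - 48^2)/31 = 31/31 = 1, a_4 = floor((48 + 48)/1) = 96.
  m_5 = 1*96 - 48 = 48, d_5 = (2335 - 48^2)/1 = 31/1 = 31: (m_5, d_5) = (m_1, d_1) = (48, 31), so from here the quotients repeat a_1, ..., a_4; the period length is 4.
Hence the expansion of sqrt(2335) is a_0 = 48 followed by the repeating block 3, 9, 3, 96 (period 4).

[48; (3, 9, 3, 96)]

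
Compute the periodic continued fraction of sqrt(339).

[18; (2, 2, 2, 1, 17, 1, 2, 2, 2, 36)]

Write x_i = (sqrt(339) + m_i)/d_i with (m_0, d_0) = (0, 1). a_0 = floor(sqrt(339)) = 18, since 18^2 = 324 <= 339 < 361 = 19^2.
Iterate m_{i+1} = d_i*a_i - m_i, d_{i+1} = (339 - m_{i+1}^2)/d_i, a_{i+1} = floor((a_0 + m_{i+1})/d_{i+1}):
  m_1 = 1*18 - 0 = 18, d_1 = (339 - 18^2)/1 = 15/1 = 15, a_1 = floor((18 + 18)/15) = 2.
  m_2 = 15*2 - 18 = 12, d_2 = (339 - 12^2)/15 = 195/15 = 13, a_2 = floor((18 + 12)/13) = 2.
  m_3 = 13*2 - 12 = 14, d_3 = (339 - 14^2)/13 = 143/13 = 11, a_3 = floor((18 + 14)/11) = 2.
  m_4 = 11*2 - 14 = 8, d_4 = (339 - 8^2)/11 = 275/11 = 25, a_4 = floor((18 + 8)/25) = 1.
  m_5 = 25*1 - 8 = 17, d_5 = (339 - 17^2)/25 = 50/25 = 2, a_5 = floor((18 + 17)/2) = 17.
  m_6 = 2*17 - 17 = 17, d_6 = (339 - 17^2)/2 = 50/2 = 25, a_6 = floor((18 + 17)/25) = 1.
  m_7 = 25*1 - 17 = 8, d_7 = (339 - 8^2)/25 = 275/25 = 11, a_7 = floor((18 + 8)/11) = 2.
  m_8 = 11*2 - 8 = 14, d_8 = (339 - 14^2)/11 = 143/11 = 13, a_8 = floor((18 + 14)/13) = 2.
  m_9 = 13*2 - 14 = 12, d_9 = (339 - 12^2)/13 = 195/13 = 15, a_9 = floor((18 + 12)/15) = 2.
  m_10 = 15*2 - 12 = 18, d_10 = (339 - 18^2)/15 = 15/15 = 1, a_10 = floor((18 + 18)/1) = 36.
  m_11 = 1*36 - 18 = 18, d_11 = (339 - 18^2)/1 = 15/1 = 15: (m_11, d_11) = (m_1, d_1) = (18, 15), so from here the quotients repeat a_1, ..., a_10; the period length is 10.
Hence the expansion of sqrt(339) is a_0 = 18 followed by the repeating block 2, 2, 2, 1, 17, 1, 2, 2, 2, 36 (period 10).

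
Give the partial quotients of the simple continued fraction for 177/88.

Run the Euclidean algorithm on 177 and 88; the successive quotients are the partial quotients a_0, a_1, ... (each step inverts the fractional part left over by the previous one):
  177 = 2*88 + 1, so a_0 = 2.
  88 = 88*1 + 0, so a_1 = 88.
The remainder reaches 0 after 2 divisions, so the expansion has 2 partial quotients, read off in order.

[2; 88]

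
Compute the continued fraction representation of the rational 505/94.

[5; 2, 1, 2, 5, 2]

Run the Euclidean algorithm on 505 and 94; the successive quotients are the partial quotients a_0, a_1, ... (each step inverts the fractional part left over by the previous one):
  505 = 5*94 + 35, so a_0 = 5.
  94 = 2*35 + 24, so a_1 = 2.
  35 = 1*24 + 11, so a_2 = 1.
  24 = 2*11 + 2, so a_3 = 2.
  11 = 5*2 + 1, so a_4 = 5.
  2 = 2*1 + 0, so a_5 = 2.
The remainder reaches 0 after 6 divisions, so the expansion has 6 partial quotients, read off in order.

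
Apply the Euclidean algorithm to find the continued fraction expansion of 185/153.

Run the Euclidean algorithm on 185 and 153; the successive quotients are the partial quotients a_0, a_1, ... (each step inverts the fractional part left over by the previous one):
  185 = 1*153 + 32, so a_0 = 1.
  153 = 4*32 + 25, so a_1 = 4.
  32 = 1*25 + 7, so a_2 = 1.
  25 = 3*7 + 4, so a_3 = 3.
  7 = 1*4 + 3, so a_4 = 1.
  4 = 1*3 + 1, so a_5 = 1.
  3 = 3*1 + 0, so a_6 = 3.
The remainder reaches 0 after 7 divisions, so the expansion has 7 partial quotients, read off in order.

[1; 4, 1, 3, 1, 1, 3]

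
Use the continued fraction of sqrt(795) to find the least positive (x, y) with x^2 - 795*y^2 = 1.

First expand sqrt(795) as a continued fraction. With x_i = (sqrt(795) + m_i)/d_i and (m_0, d_0) = (0, 1): a_0 = floor(sqrt(795)) = 28, since 28^2 = 784 <= 795 < 841 = 29^2.
Iterate m_{i+1} = d_i*a_i - m_i, d_{i+1} = (795 - m_{i+1}^2)/d_i, a_{i+1} = floor((a_0 + m_{i+1})/d_{i+1}):
  m_1 = 1*28 - 0 = 28, d_1 = (795 - 28^2)/1 = 11/1 = 11, a_1 = floor((28 + 28)/11) = 5.
  m_2 = 11*5 - 28 = 27, d_2 = (795 - 27^2)/11 = 66/11 = 6, a_2 = floor((28 + 27)/6) = 9.
  m_3 = 6*9 - 27 = 27, d_3 = (795 - 27^2)/6 = 66/6 = 11, a_3 = floor((28 + 27)/11) = 5.
  m_4 = 11*5 - 27 = 28, d_4 = (795 - 28^2)/11 = 11/11 = 1, a_4 = floor((28 + 28)/1) = 56.
  m_5 = 1*56 - 28 = 28, d_5 = (795 - 28^2)/1 = 11/1 = 11: (m_5, d_5) = (m_1, d_1) = (28, 11), so from here the quotients repeat a_1, ..., a_4; the period length is 4.
So sqrt(795) = [28; (5, 9, 5, 56)] with period length k = 4.
k is even, so the fundamental solution of x^2 - 795y^2 = 1 is (p_{k-1}, q_{k-1}) = (p_3, q_3); compute convergents through index 3.
Convergents (p_i = a_i*p_{i-1} + p_{i-2}, q_i = a_i*q_{i-1} + q_{i-2} with p_{-2}=0, p_{-1}=1, q_{-2}=1, q_{-1}=0):
  i=0: a_0=28, p_0 = 28*1 + 0 = 28, q_0 = 28*0 + 1 = 1.
  i=1: a_1=5, p_1 = 5*28 + 1 = 141, q_1 = 5*1 + 0 = 5.
  i=2: a_2=9, p_2 = 9*141 + 28 = 1297, q_2 = 9*5 + 1 = 46.
  i=3: a_3=5, p_3 = 5*1297 + 141 = 6626, q_3 = 5*46 + 5 = 235.
Check: 6626^2 - 795*235^2 = 43903876 - 43903875 = 1, so (x, y) = (6626, 235) solves the equation, and by the theorem it is the least positive solution.

(x, y) = (6626, 235)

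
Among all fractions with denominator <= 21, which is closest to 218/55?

83/21

Expand x = 218/55 as a continued fraction with the Euclidean algorithm:
  218 = 3*55 + 53, so a_0 = 3.
  55 = 1*53 + 2, so a_1 = 1.
  53 = 26*2 + 1, so a_2 = 26.
  2 = 2*1 + 0, so a_3 = 2.
so x = [3; 1, 26, 2].
Convergents (p_i = a_i*p_{i-1} + p_{i-2}, q_i = a_i*q_{i-1} + q_{i-2} with p_{-2}=0, p_{-1}=1, q_{-2}=1, q_{-1}=0), until the denominator exceeds 21:
  i=0: a_0=3, p_0 = 3*1 + 0 = 3, q_0 = 3*0 + 1 = 1.
  i=1: a_1=1, p_1 = 1*3 + 1 = 4, q_1 = 1*1 + 0 = 1.
  i=2: a_2=26, p_2 = 26*4 + 3 = 107, q_2 = 26*1 + 1 = 27.
q_2 = 27 > 21, so the last convergent with denominator <= 21 is p_1/q_1 = 4/1.
The closest fraction with denominator <= 21 is either p_1/q_1 or the intermediate fraction (k*p_1 + p_0)/(k*q_1 + q_0) with the largest k >= 1 whose denominator stays <= 21; these approach x as k grows, and every other convergent or intermediate fraction in range is farther away.
Largest k: floor((21 - q_0)/q_1) = floor((21 - 1)/1) = 20.
That gives (20*4 + 3)/(20*1 + 1) = 83/21.
Compare the errors: |x - 4/1| = |218*1 - 4*55|/(55*1) = 2/55, and |x - 83/21| = |218*21 - 83*55|/(55*21) = 13/1155.
Cross-multiplying, 13*55 = 715 < 2310 = 2*1155, so 13/1155 is smaller: the intermediate fraction 83/21 is closer to x than 4/1.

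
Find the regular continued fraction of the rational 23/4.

Run the Euclidean algorithm on 23 and 4; the successive quotients are the partial quotients a_0, a_1, ... (each step inverts the fractional part left over by the previous one):
  23 = 5*4 + 3, so a_0 = 5.
  4 = 1*3 + 1, so a_1 = 1.
  3 = 3*1 + 0, so a_2 = 3.
The remainder reaches 0 after 3 divisions, so the expansion has 3 partial quotients, read off in order.

[5; 1, 3]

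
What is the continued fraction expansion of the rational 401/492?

Run the Euclidean algorithm on 401 and 492; the successive quotients are the partial quotients a_0, a_1, ... (each step inverts the fractional part left over by the previous one):
  401 = 0*492 + 401, so a_0 = 0.
  492 = 1*401 + 91, so a_1 = 1.
  401 = 4*91 + 37, so a_2 = 4.
  91 = 2*37 + 17, so a_3 = 2.
  37 = 2*17 + 3, so a_4 = 2.
  17 = 5*3 + 2, so a_5 = 5.
  3 = 1*2 + 1, so a_6 = 1.
  2 = 2*1 + 0, so a_7 = 2.
The remainder reaches 0 after 8 divisions, so the expansion has 8 partial quotients, read off in order.

[0; 1, 4, 2, 2, 5, 1, 2]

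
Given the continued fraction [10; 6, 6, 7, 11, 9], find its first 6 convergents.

10/1, 61/6, 376/37, 2693/265, 29999/2952, 272684/26833

Using the convergent recurrence p_i = a_i*p_{i-1} + p_{i-2}, q_i = a_i*q_{i-1} + q_{i-2} with p_{-2}=0, p_{-1}=1, q_{-2}=1, q_{-1}=0:
  i=0: a_0=10, p_0 = 10*1 + 0 = 10, q_0 = 10*0 + 1 = 1.
  i=1: a_1=6, p_1 = 6*10 + 1 = 61, q_1 = 6*1 + 0 = 6.
  i=2: a_2=6, p_2 = 6*61 + 10 = 376, q_2 = 6*6 + 1 = 37.
  i=3: a_3=7, p_3 = 7*376 + 61 = 2693, q_3 = 7*37 + 6 = 265.
  i=4: a_4=11, p_4 = 11*2693 + 376 = 29999, q_4 = 11*265 + 37 = 2952.
  i=5: a_5=9, p_5 = 9*29999 + 2693 = 272684, q_5 = 9*2952 + 265 = 26833.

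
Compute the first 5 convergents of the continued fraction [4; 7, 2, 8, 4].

4/1, 29/7, 62/15, 525/127, 2162/523

Using the convergent recurrence p_i = a_i*p_{i-1} + p_{i-2}, q_i = a_i*q_{i-1} + q_{i-2} with p_{-2}=0, p_{-1}=1, q_{-2}=1, q_{-1}=0:
  i=0: a_0=4, p_0 = 4*1 + 0 = 4, q_0 = 4*0 + 1 = 1.
  i=1: a_1=7, p_1 = 7*4 + 1 = 29, q_1 = 7*1 + 0 = 7.
  i=2: a_2=2, p_2 = 2*29 + 4 = 62, q_2 = 2*7 + 1 = 15.
  i=3: a_3=8, p_3 = 8*62 + 29 = 525, q_3 = 8*15 + 7 = 127.
  i=4: a_4=4, p_4 = 4*525 + 62 = 2162, q_4 = 4*127 + 15 = 523.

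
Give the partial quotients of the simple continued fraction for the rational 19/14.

[1; 2, 1, 4]

Run the Euclidean algorithm on 19 and 14; the successive quotients are the partial quotients a_0, a_1, ... (each step inverts the fractional part left over by the previous one):
  19 = 1*14 + 5, so a_0 = 1.
  14 = 2*5 + 4, so a_1 = 2.
  5 = 1*4 + 1, so a_2 = 1.
  4 = 4*1 + 0, so a_3 = 4.
The remainder reaches 0 after 4 divisions, so the expansion has 4 partial quotients, read off in order.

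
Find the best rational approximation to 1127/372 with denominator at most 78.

103/34

Expand x = 1127/372 as a continued fraction with the Euclidean algorithm:
  1127 = 3*372 + 11, so a_0 = 3.
  372 = 33*11 + 9, so a_1 = 33.
  11 = 1*9 + 2, so a_2 = 1.
  9 = 4*2 + 1, so a_3 = 4.
  2 = 2*1 + 0, so a_4 = 2.
so x = [3; 33, 1, 4, 2].
Convergents (p_i = a_i*p_{i-1} + p_{i-2}, q_i = a_i*q_{i-1} + q_{i-2} with p_{-2}=0, p_{-1}=1, q_{-2}=1, q_{-1}=0), until the denominator exceeds 78:
  i=0: a_0=3, p_0 = 3*1 + 0 = 3, q_0 = 3*0 + 1 = 1.
  i=1: a_1=33, p_1 = 33*3 + 1 = 100, q_1 = 33*1 + 0 = 33.
  i=2: a_2=1, p_2 = 1*100 + 3 = 103, q_2 = 1*33 + 1 = 34.
  i=3: a_3=4, p_3 = 4*103 + 100 = 512, q_3 = 4*34 + 33 = 169.
q_3 = 169 > 78, so the last convergent with denominator <= 78 is p_2/q_2 = 103/34.
The closest fraction with denominator <= 78 is either p_2/q_2 or the intermediate fraction (k*p_2 + p_1)/(k*q_2 + q_1) with the largest k >= 1 whose denominator stays <= 78; these approach x as k grows, and every other convergent or intermediate fraction in range is farther away.
Largest k: floor((78 - q_1)/q_2) = floor((78 - 33)/34) = 1.
That gives (1*103 + 100)/(1*34 + 33) = 203/67.
Compare the errors: |x - 103/34| = |1127*34 - 103*372|/(372*34) = 2/12648, and |x - 203/67| = |1127*67 - 203*372|/(372*67) = 7/24924.
Cross-multiplying, 2*24924 = 49848 < 88536 = 7*12648, so 2/12648 is smaller: the convergent 103/34 is closer to x than 203/67.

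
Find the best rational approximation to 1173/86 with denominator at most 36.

Expand x = 1173/86 as a continued fraction with the Euclidean algorithm:
  1173 = 13*86 + 55, so a_0 = 13.
  86 = 1*55 + 31, so a_1 = 1.
  55 = 1*31 + 24, so a_2 = 1.
  31 = 1*24 + 7, so a_3 = 1.
  24 = 3*7 + 3, so a_4 = 3.
  7 = 2*3 + 1, so a_5 = 2.
  3 = 3*1 + 0, so a_6 = 3.
so x = [13; 1, 1, 1, 3, 2, 3].
Convergents (p_i = a_i*p_{i-1} + p_{i-2}, q_i = a_i*q_{i-1} + q_{i-2} with p_{-2}=0, p_{-1}=1, q_{-2}=1, q_{-1}=0), until the denominator exceeds 36:
  i=0: a_0=13, p_0 = 13*1 + 0 = 13, q_0 = 13*0 + 1 = 1.
  i=1: a_1=1, p_1 = 1*13 + 1 = 14, q_1 = 1*1 + 0 = 1.
  i=2: a_2=1, p_2 = 1*14 + 13 = 27, q_2 = 1*1 + 1 = 2.
  i=3: a_3=1, p_3 = 1*27 + 14 = 41, q_3 = 1*2 + 1 = 3.
  i=4: a_4=3, p_4 = 3*41 + 27 = 150, q_4 = 3*3 + 2 = 11.
  i=5: a_5=2, p_5 = 2*150 + 41 = 341, q_5 = 2*11 + 3 = 25.
  i=6: a_6=3, p_6 = 3*341 + 150 = 1173, q_6 = 3*25 + 11 = 86.
q_6 = 86 > 36, so the last convergent with denominator <= 36 is p_5/q_5 = 341/25.
The closest fraction with denominator <= 36 is either p_5/q_5 or the intermediate fraction (k*p_5 + p_4)/(k*q_5 + q_4) with the largest k >= 1 whose denominator stays <= 36; these approach x as k grows, and every other convergent or intermediate fraction in range is farther away.
Largest k: floor((36 - q_4)/q_5) = floor((36 - 11)/25) = 1.
That gives (1*341 + 150)/(1*25 + 11) = 491/36.
Compare the errors: |x - 341/25| = |1173*25 - 341*86|/(86*25) = 1/2150, and |x - 491/36| = |1173*36 - 491*86|/(86*36) = 2/3096.
Cross-multiplying, 1*3096 = 3096 < 4300 = 2*2150, so 1/2150 is smaller: the convergent 341/25 is closer to x than 491/36.

341/25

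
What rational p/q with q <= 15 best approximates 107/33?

Expand x = 107/33 as a continued fraction with the Euclidean algorithm:
  107 = 3*33 + 8, so a_0 = 3.
  33 = 4*8 + 1, so a_1 = 4.
  8 = 8*1 + 0, so a_2 = 8.
so x = [3; 4, 8].
Convergents (p_i = a_i*p_{i-1} + p_{i-2}, q_i = a_i*q_{i-1} + q_{i-2} with p_{-2}=0, p_{-1}=1, q_{-2}=1, q_{-1}=0), until the denominator exceeds 15:
  i=0: a_0=3, p_0 = 3*1 + 0 = 3, q_0 = 3*0 + 1 = 1.
  i=1: a_1=4, p_1 = 4*3 + 1 = 13, q_1 = 4*1 + 0 = 4.
  i=2: a_2=8, p_2 = 8*13 + 3 = 107, q_2 = 8*4 + 1 = 33.
q_2 = 33 > 15, so the last convergent with denominator <= 15 is p_1/q_1 = 13/4.
The closest fraction with denominator <= 15 is either p_1/q_1 or the intermediate fraction (k*p_1 + p_0)/(k*q_1 + q_0) with the largest k >= 1 whose denominator stays <= 15; these approach x as k grows, and every other convergent or intermediate fraction in range is farther away.
Largest k: floor((15 - q_0)/q_1) = floor((15 - 1)/4) = 3.
That gives (3*13 + 3)/(3*4 + 1) = 42/13.
Compare the errors: |x - 13/4| = |107*4 - 13*33|/(33*4) = 1/132, and |x - 42/13| = |107*13 - 42*33|/(33*13) = 5/429.
Cross-multiplying, 1*429 = 429 < 660 = 5*132, so 1/132 is smaller: the convergent 13/4 is closer to x than 42/13.

13/4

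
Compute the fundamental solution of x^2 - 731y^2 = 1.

First expand sqrt(731) as a continued fraction. With x_i = (sqrt(731) + m_i)/d_i and (m_0, d_0) = (0, 1): a_0 = floor(sqrt(731)) = 27, since 27^2 = 729 <= 731 < 784 = 28^2.
Iterate m_{i+1} = d_i*a_i - m_i, d_{i+1} = (731 - m_{i+1}^2)/d_i, a_{i+1} = floor((a_0 + m_{i+1})/d_{i+1}):
  m_1 = 1*27 - 0 = 27, d_1 = (731 - 27^2)/1 = 2/1 = 2, a_1 = floor((27 + 27)/2) = 27.
  m_2 = 2*27 - 27 = 27, d_2 = (731 - 27^2)/2 = 2/2 = 1, a_2 = floor((27 + 27)/1) = 54.
  m_3 = 1*54 - 27 = 27, d_3 = (731 - 27^2)/1 = 2/1 = 2: (m_3, d_3) = (m_1, d_1) = (27, 2), so from here the quotients repeat a_1, a_2; the period length is 2.
So sqrt(731) = [27; (27, 54)] with period length k = 2.
k is even, so the fundamental solution of x^2 - 731y^2 = 1 is (p_{k-1}, q_{k-1}) = (p_1, q_1); compute convergents through index 1.
Convergents (p_i = a_i*p_{i-1} + p_{i-2}, q_i = a_i*q_{i-1} + q_{i-2} with p_{-2}=0, p_{-1}=1, q_{-2}=1, q_{-1}=0):
  i=0: a_0=27, p_0 = 27*1 + 0 = 27, q_0 = 27*0 + 1 = 1.
  i=1: a_1=27, p_1 = 27*27 + 1 = 730, q_1 = 27*1 + 0 = 27.
Check: 730^2 - 731*27^2 = 532900 - 532899 = 1, so (x, y) = (730, 27) solves the equation, and by the theorem it is the least positive solution.

(x, y) = (730, 27)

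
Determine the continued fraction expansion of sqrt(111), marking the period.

[10; (1, 1, 6, 1, 1, 20)]

Write x_i = (sqrt(111) + m_i)/d_i with (m_0, d_0) = (0, 1). a_0 = floor(sqrt(111)) = 10, since 10^2 = 100 <= 111 < 121 = 11^2.
Iterate m_{i+1} = d_i*a_i - m_i, d_{i+1} = (111 - m_{i+1}^2)/d_i, a_{i+1} = floor((a_0 + m_{i+1})/d_{i+1}):
  m_1 = 1*10 - 0 = 10, d_1 = (111 - 10^2)/1 = 11/1 = 11, a_1 = floor((10 + 10)/11) = 1.
  m_2 = 11*1 - 10 = 1, d_2 = (111 - 1^2)/11 = 110/11 = 10, a_2 = floor((10 + 1)/10) = 1.
  m_3 = 10*1 - 1 = 9, d_3 = (111 - 9^2)/10 = 30/10 = 3, a_3 = floor((10 + 9)/3) = 6.
  m_4 = 3*6 - 9 = 9, d_4 = (111 - 9^2)/3 = 30/3 = 10, a_4 = floor((10 + 9)/10) = 1.
  m_5 = 10*1 - 9 = 1, d_5 = (111 - 1^2)/10 = 110/10 = 11, a_5 = floor((10 + 1)/11) = 1.
  m_6 = 11*1 - 1 = 10, d_6 = (111 - 10^2)/11 = 11/11 = 1, a_6 = floor((10 + 10)/1) = 20.
  m_7 = 1*20 - 10 = 10, d_7 = (111 - 10^2)/1 = 11/1 = 11: (m_7, d_7) = (m_1, d_1) = (10, 11), so from here the quotients repeat a_1, ..., a_6; the period length is 6.
Hence the expansion of sqrt(111) is a_0 = 10 followed by the repeating block 1, 1, 6, 1, 1, 20 (period 6).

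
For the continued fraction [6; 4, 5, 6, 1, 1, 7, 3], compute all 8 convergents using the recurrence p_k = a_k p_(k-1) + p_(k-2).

6/1, 25/4, 131/21, 811/130, 942/151, 1753/281, 13213/2118, 41392/6635

Using the convergent recurrence p_i = a_i*p_{i-1} + p_{i-2}, q_i = a_i*q_{i-1} + q_{i-2} with p_{-2}=0, p_{-1}=1, q_{-2}=1, q_{-1}=0:
  i=0: a_0=6, p_0 = 6*1 + 0 = 6, q_0 = 6*0 + 1 = 1.
  i=1: a_1=4, p_1 = 4*6 + 1 = 25, q_1 = 4*1 + 0 = 4.
  i=2: a_2=5, p_2 = 5*25 + 6 = 131, q_2 = 5*4 + 1 = 21.
  i=3: a_3=6, p_3 = 6*131 + 25 = 811, q_3 = 6*21 + 4 = 130.
  i=4: a_4=1, p_4 = 1*811 + 131 = 942, q_4 = 1*130 + 21 = 151.
  i=5: a_5=1, p_5 = 1*942 + 811 = 1753, q_5 = 1*151 + 130 = 281.
  i=6: a_6=7, p_6 = 7*1753 + 942 = 13213, q_6 = 7*281 + 151 = 2118.
  i=7: a_7=3, p_7 = 3*13213 + 1753 = 41392, q_7 = 3*2118 + 281 = 6635.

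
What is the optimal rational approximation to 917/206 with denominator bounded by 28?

89/20

Expand x = 917/206 as a continued fraction with the Euclidean algorithm:
  917 = 4*206 + 93, so a_0 = 4.
  206 = 2*93 + 20, so a_1 = 2.
  93 = 4*20 + 13, so a_2 = 4.
  20 = 1*13 + 7, so a_3 = 1.
  13 = 1*7 + 6, so a_4 = 1.
  7 = 1*6 + 1, so a_5 = 1.
  6 = 6*1 + 0, so a_6 = 6.
so x = [4; 2, 4, 1, 1, 1, 6].
Convergents (p_i = a_i*p_{i-1} + p_{i-2}, q_i = a_i*q_{i-1} + q_{i-2} with p_{-2}=0, p_{-1}=1, q_{-2}=1, q_{-1}=0), until the denominator exceeds 28:
  i=0: a_0=4, p_0 = 4*1 + 0 = 4, q_0 = 4*0 + 1 = 1.
  i=1: a_1=2, p_1 = 2*4 + 1 = 9, q_1 = 2*1 + 0 = 2.
  i=2: a_2=4, p_2 = 4*9 + 4 = 40, q_2 = 4*2 + 1 = 9.
  i=3: a_3=1, p_3 = 1*40 + 9 = 49, q_3 = 1*9 + 2 = 11.
  i=4: a_4=1, p_4 = 1*49 + 40 = 89, q_4 = 1*11 + 9 = 20.
  i=5: a_5=1, p_5 = 1*89 + 49 = 138, q_5 = 1*20 + 11 = 31.
q_5 = 31 > 28, so the last convergent with denominator <= 28 is p_4/q_4 = 89/20.
The closest fraction with denominator <= 28 is either p_4/q_4 or the intermediate fraction (k*p_4 + p_3)/(k*q_4 + q_3) with the largest k >= 1 whose denominator stays <= 28; these approach x as k grows, and every other convergent or intermediate fraction in range is farther away.
Largest k: floor((28 - q_3)/q_4) = floor((28 - 11)/20) = 0.
Since k = 0, no intermediate fraction beyond p_4/q_4 has denominator <= 28, so the convergent 89/20 is the closest (its error is |917*20 - 89*206|/(206*20) = 6/4120).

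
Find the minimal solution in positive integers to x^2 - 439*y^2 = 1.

(x, y) = (440, 21)

First expand sqrt(439) as a continued fraction. With x_i = (sqrt(439) + m_i)/d_i and (m_0, d_0) = (0, 1): a_0 = floor(sqrt(439)) = 20, since 20^2 = 400 <= 439 < 441 = 21^2.
Iterate m_{i+1} = d_i*a_i - m_i, d_{i+1} = (439 - m_{i+1}^2)/d_i, a_{i+1} = floor((a_0 + m_{i+1})/d_{i+1}):
  m_1 = 1*20 - 0 = 20, d_1 = (439 - 20^2)/1 = 39/1 = 39, a_1 = floor((20 + 20)/39) = 1.
  m_2 = 39*1 - 20 = 19, d_2 = (439 - 19^2)/39 = 78/39 = 2, a_2 = floor((20 + 19)/2) = 19.
  m_3 = 2*19 - 19 = 19, d_3 = (439 - 19^2)/2 = 78/2 = 39, a_3 = floor((20 + 19)/39) = 1.
  m_4 = 39*1 - 19 = 20, d_4 = (439 - 20^2)/39 = 39/39 = 1, a_4 = floor((20 + 20)/1) = 40.
  m_5 = 1*40 - 20 = 20, d_5 = (439 - 20^2)/1 = 39/1 = 39: (m_5, d_5) = (m_1, d_1) = (20, 39), so from here the quotients repeat a_1, ..., a_4; the period length is 4.
So sqrt(439) = [20; (1, 19, 1, 40)] with period length k = 4.
k is even, so the fundamental solution of x^2 - 439y^2 = 1 is (p_{k-1}, q_{k-1}) = (p_3, q_3); compute convergents through index 3.
Convergents (p_i = a_i*p_{i-1} + p_{i-2}, q_i = a_i*q_{i-1} + q_{i-2} with p_{-2}=0, p_{-1}=1, q_{-2}=1, q_{-1}=0):
  i=0: a_0=20, p_0 = 20*1 + 0 = 20, q_0 = 20*0 + 1 = 1.
  i=1: a_1=1, p_1 = 1*20 + 1 = 21, q_1 = 1*1 + 0 = 1.
  i=2: a_2=19, p_2 = 19*21 + 20 = 419, q_2 = 19*1 + 1 = 20.
  i=3: a_3=1, p_3 = 1*419 + 21 = 440, q_3 = 1*20 + 1 = 21.
Check: 440^2 - 439*21^2 = 193600 - 193599 = 1, so (x, y) = (440, 21) solves the equation, and by the theorem it is the least positive solution.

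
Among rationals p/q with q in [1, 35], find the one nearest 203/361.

9/16

Expand x = 203/361 as a continued fraction with the Euclidean algorithm:
  203 = 0*361 + 203, so a_0 = 0.
  361 = 1*203 + 158, so a_1 = 1.
  203 = 1*158 + 45, so a_2 = 1.
  158 = 3*45 + 23, so a_3 = 3.
  45 = 1*23 + 22, so a_4 = 1.
  23 = 1*22 + 1, so a_5 = 1.
  22 = 22*1 + 0, so a_6 = 22.
so x = [0; 1, 1, 3, 1, 1, 22].
Convergents (p_i = a_i*p_{i-1} + p_{i-2}, q_i = a_i*q_{i-1} + q_{i-2} with p_{-2}=0, p_{-1}=1, q_{-2}=1, q_{-1}=0), until the denominator exceeds 35:
  i=0: a_0=0, p_0 = 0*1 + 0 = 0, q_0 = 0*0 + 1 = 1.
  i=1: a_1=1, p_1 = 1*0 + 1 = 1, q_1 = 1*1 + 0 = 1.
  i=2: a_2=1, p_2 = 1*1 + 0 = 1, q_2 = 1*1 + 1 = 2.
  i=3: a_3=3, p_3 = 3*1 + 1 = 4, q_3 = 3*2 + 1 = 7.
  i=4: a_4=1, p_4 = 1*4 + 1 = 5, q_4 = 1*7 + 2 = 9.
  i=5: a_5=1, p_5 = 1*5 + 4 = 9, q_5 = 1*9 + 7 = 16.
  i=6: a_6=22, p_6 = 22*9 + 5 = 203, q_6 = 22*16 + 9 = 361.
q_6 = 361 > 35, so the last convergent with denominator <= 35 is p_5/q_5 = 9/16.
The closest fraction with denominator <= 35 is either p_5/q_5 or the intermediate fraction (k*p_5 + p_4)/(k*q_5 + q_4) with the largest k >= 1 whose denominator stays <= 35; these approach x as k grows, and every other convergent or intermediate fraction in range is farther away.
Largest k: floor((35 - q_4)/q_5) = floor((35 - 9)/16) = 1.
That gives (1*9 + 5)/(1*16 + 9) = 14/25.
Compare the errors: |x - 9/16| = |203*16 - 9*361|/(361*16) = 1/5776, and |x - 14/25| = |203*25 - 14*361|/(361*25) = 21/9025.
Cross-multiplying, 1*9025 = 9025 < 121296 = 21*5776, so 1/5776 is smaller: the convergent 9/16 is closer to x than 14/25.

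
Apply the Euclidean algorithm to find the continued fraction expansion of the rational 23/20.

Run the Euclidean algorithm on 23 and 20; the successive quotients are the partial quotients a_0, a_1, ... (each step inverts the fractional part left over by the previous one):
  23 = 1*20 + 3, so a_0 = 1.
  20 = 6*3 + 2, so a_1 = 6.
  3 = 1*2 + 1, so a_2 = 1.
  2 = 2*1 + 0, so a_3 = 2.
The remainder reaches 0 after 4 divisions, so the expansion has 4 partial quotients, read off in order.

[1; 6, 1, 2]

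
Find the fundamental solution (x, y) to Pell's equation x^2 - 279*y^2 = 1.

First expand sqrt(279) as a continued fraction. With x_i = (sqrt(279) + m_i)/d_i and (m_0, d_0) = (0, 1): a_0 = floor(sqrt(279)) = 16, since 16^2 = 256 <= 279 < 289 = 17^2.
Iterate m_{i+1} = d_i*a_i - m_i, d_{i+1} = (279 - m_{i+1}^2)/d_i, a_{i+1} = floor((a_0 + m_{i+1})/d_{i+1}):
  m_1 = 1*16 - 0 = 16, d_1 = (279 - 16^2)/1 = 23/1 = 23, a_1 = floor((16 + 16)/23) = 1.
  m_2 = 23*1 - 16 = 7, d_2 = (279 - 7^2)/23 = 230/23 = 10, a_2 = floor((16 + 7)/10) = 2.
  m_3 = 10*2 - 7 = 13, d_3 = (279 - 13^2)/10 = 110/10 = 11, a_3 = floor((16 + 13)/11) = 2.
  m_4 = 11*2 - 13 = 9, d_4 = (279 - 9^2)/11 = 198/11 = 18, a_4 = floor((16 + 9)/18) = 1.
  m_5 = 18*1 - 9 = 9, d_5 = (279 - 9^2)/18 = 198/18 = 11, a_5 = floor((16 + 9)/11) = 2.
  m_6 = 11*2 - 9 = 13, d_6 = (279 - 13^2)/11 = 110/11 = 10, a_6 = floor((16 + 13)/10) = 2.
  m_7 = 10*2 - 13 = 7, d_7 = (279 - 7^2)/10 = 230/10 = 23, a_7 = floor((16 + 7)/23) = 1.
  m_8 = 23*1 - 7 = 16, d_8 = (279 - 16^2)/23 = 23/23 = 1, a_8 = floor((16 + 16)/1) = 32.
  m_9 = 1*32 - 16 = 16, d_9 = (279 - 16^2)/1 = 23/1 = 23: (m_9, d_9) = (m_1, d_1) = (16, 23), so from here the quotients repeat a_1, ..., a_8; the period length is 8.
So sqrt(279) = [16; (1, 2, 2, 1, 2, 2, 1, 32)] with period length k = 8.
k is even, so the fundamental solution of x^2 - 279y^2 = 1 is (p_{k-1}, q_{k-1}) = (p_7, q_7); compute convergents through index 7.
Convergents (p_i = a_i*p_{i-1} + p_{i-2}, q_i = a_i*q_{i-1} + q_{i-2} with p_{-2}=0, p_{-1}=1, q_{-2}=1, q_{-1}=0):
  i=0: a_0=16, p_0 = 16*1 + 0 = 16, q_0 = 16*0 + 1 = 1.
  i=1: a_1=1, p_1 = 1*16 + 1 = 17, q_1 = 1*1 + 0 = 1.
  i=2: a_2=2, p_2 = 2*17 + 16 = 50, q_2 = 2*1 + 1 = 3.
  i=3: a_3=2, p_3 = 2*50 + 17 = 117, q_3 = 2*3 + 1 = 7.
  i=4: a_4=1, p_4 = 1*117 + 50 = 167, q_4 = 1*7 + 3 = 10.
  i=5: a_5=2, p_5 = 2*167 + 117 = 451, q_5 = 2*10 + 7 = 27.
  i=6: a_6=2, p_6 = 2*451 + 167 = 1069, q_6 = 2*27 + 10 = 64.
  i=7: a_7=1, p_7 = 1*1069 + 451 = 1520, q_7 = 1*64 + 27 = 91.
Check: 1520^2 - 279*91^2 = 2310400 - 2310399 = 1, so (x, y) = (1520, 91) solves the equation, and by the theorem it is the least positive solution.

(x, y) = (1520, 91)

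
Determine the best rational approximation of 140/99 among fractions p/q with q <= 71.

99/70

Expand x = 140/99 as a continued fraction with the Euclidean algorithm:
  140 = 1*99 + 41, so a_0 = 1.
  99 = 2*41 + 17, so a_1 = 2.
  41 = 2*17 + 7, so a_2 = 2.
  17 = 2*7 + 3, so a_3 = 2.
  7 = 2*3 + 1, so a_4 = 2.
  3 = 3*1 + 0, so a_5 = 3.
so x = [1; 2, 2, 2, 2, 3].
Convergents (p_i = a_i*p_{i-1} + p_{i-2}, q_i = a_i*q_{i-1} + q_{i-2} with p_{-2}=0, p_{-1}=1, q_{-2}=1, q_{-1}=0), until the denominator exceeds 71:
  i=0: a_0=1, p_0 = 1*1 + 0 = 1, q_0 = 1*0 + 1 = 1.
  i=1: a_1=2, p_1 = 2*1 + 1 = 3, q_1 = 2*1 + 0 = 2.
  i=2: a_2=2, p_2 = 2*3 + 1 = 7, q_2 = 2*2 + 1 = 5.
  i=3: a_3=2, p_3 = 2*7 + 3 = 17, q_3 = 2*5 + 2 = 12.
  i=4: a_4=2, p_4 = 2*17 + 7 = 41, q_4 = 2*12 + 5 = 29.
  i=5: a_5=3, p_5 = 3*41 + 17 = 140, q_5 = 3*29 + 12 = 99.
q_5 = 99 > 71, so the last convergent with denominator <= 71 is p_4/q_4 = 41/29.
The closest fraction with denominator <= 71 is either p_4/q_4 or the intermediate fraction (k*p_4 + p_3)/(k*q_4 + q_3) with the largest k >= 1 whose denominator stays <= 71; these approach x as k grows, and every other convergent or intermediate fraction in range is farther away.
Largest k: floor((71 - q_3)/q_4) = floor((71 - 12)/29) = 2.
That gives (2*41 + 17)/(2*29 + 12) = 99/70.
Compare the errors: |x - 41/29| = |140*29 - 41*99|/(99*29) = 1/2871, and |x - 99/70| = |140*70 - 99*99|/(99*70) = 1/6930.
Cross-multiplying, 1*2871 = 2871 < 6930 = 1*6930, so 1/6930 is smaller: the intermediate fraction 99/70 is closer to x than 41/29.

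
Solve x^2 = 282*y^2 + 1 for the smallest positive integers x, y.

First expand sqrt(282) as a continued fraction. With x_i = (sqrt(282) + m_i)/d_i and (m_0, d_0) = (0, 1): a_0 = floor(sqrt(282)) = 16, since 16^2 = 256 <= 282 < 289 = 17^2.
Iterate m_{i+1} = d_i*a_i - m_i, d_{i+1} = (282 - m_{i+1}^2)/d_i, a_{i+1} = floor((a_0 + m_{i+1})/d_{i+1}):
  m_1 = 1*16 - 0 = 16, d_1 = (282 - 16^2)/1 = 26/1 = 26, a_1 = floor((16 + 16)/26) = 1.
  m_2 = 26*1 - 16 = 10, d_2 = (282 - 10^2)/26 = 182/26 = 7, a_2 = floor((16 + 10)/7) = 3.
  m_3 = 7*3 - 10 = 11, d_3 = (282 - 11^2)/7 = 161/7 = 23, a_3 = floor((16 + 11)/23) = 1.
  m_4 = 23*1 - 11 = 12, d_4 = (282 - 12^2)/23 = 138/23 = 6, a_4 = floor((16 + 12)/6) = 4.
  m_5 = 6*4 - 12 = 12, d_5 = (282 - 12^2)/6 = 138/6 = 23, a_5 = floor((16 + 12)/23) = 1.
  m_6 = 23*1 - 12 = 11, d_6 = (282 - 11^2)/23 = 161/23 = 7, a_6 = floor((16 + 11)/7) = 3.
  m_7 = 7*3 - 11 = 10, d_7 = (282 - 10^2)/7 = 182/7 = 26, a_7 = floor((16 + 10)/26) = 1.
  m_8 = 26*1 - 10 = 16, d_8 = (282 - 16^2)/26 = 26/26 = 1, a_8 = floor((16 + 16)/1) = 32.
  m_9 = 1*32 - 16 = 16, d_9 = (282 - 16^2)/1 = 26/1 = 26: (m_9, d_9) = (m_1, d_1) = (16, 26), so from here the quotients repeat a_1, ..., a_8; the period length is 8.
So sqrt(282) = [16; (1, 3, 1, 4, 1, 3, 1, 32)] with period length k = 8.
k is even, so the fundamental solution of x^2 - 282y^2 = 1 is (p_{k-1}, q_{k-1}) = (p_7, q_7); compute convergents through index 7.
Convergents (p_i = a_i*p_{i-1} + p_{i-2}, q_i = a_i*q_{i-1} + q_{i-2} with p_{-2}=0, p_{-1}=1, q_{-2}=1, q_{-1}=0):
  i=0: a_0=16, p_0 = 16*1 + 0 = 16, q_0 = 16*0 + 1 = 1.
  i=1: a_1=1, p_1 = 1*16 + 1 = 17, q_1 = 1*1 + 0 = 1.
  i=2: a_2=3, p_2 = 3*17 + 16 = 67, q_2 = 3*1 + 1 = 4.
  i=3: a_3=1, p_3 = 1*67 + 17 = 84, q_3 = 1*4 + 1 = 5.
  i=4: a_4=4, p_4 = 4*84 + 67 = 403, q_4 = 4*5 + 4 = 24.
  i=5: a_5=1, p_5 = 1*403 + 84 = 487, q_5 = 1*24 + 5 = 29.
  i=6: a_6=3, p_6 = 3*487 + 403 = 1864, q_6 = 3*29 + 24 = 111.
  i=7: a_7=1, p_7 = 1*1864 + 487 = 2351, q_7 = 1*111 + 29 = 140.
Check: 2351^2 - 282*140^2 = 5527201 - 5527200 = 1, so (x, y) = (2351, 140) solves the equation, and by the theorem it is the least positive solution.

(x, y) = (2351, 140)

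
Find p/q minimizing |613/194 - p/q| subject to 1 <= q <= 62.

Expand x = 613/194 as a continued fraction with the Euclidean algorithm:
  613 = 3*194 + 31, so a_0 = 3.
  194 = 6*31 + 8, so a_1 = 6.
  31 = 3*8 + 7, so a_2 = 3.
  8 = 1*7 + 1, so a_3 = 1.
  7 = 7*1 + 0, so a_4 = 7.
so x = [3; 6, 3, 1, 7].
Convergents (p_i = a_i*p_{i-1} + p_{i-2}, q_i = a_i*q_{i-1} + q_{i-2} with p_{-2}=0, p_{-1}=1, q_{-2}=1, q_{-1}=0), until the denominator exceeds 62:
  i=0: a_0=3, p_0 = 3*1 + 0 = 3, q_0 = 3*0 + 1 = 1.
  i=1: a_1=6, p_1 = 6*3 + 1 = 19, q_1 = 6*1 + 0 = 6.
  i=2: a_2=3, p_2 = 3*19 + 3 = 60, q_2 = 3*6 + 1 = 19.
  i=3: a_3=1, p_3 = 1*60 + 19 = 79, q_3 = 1*19 + 6 = 25.
  i=4: a_4=7, p_4 = 7*79 + 60 = 613, q_4 = 7*25 + 19 = 194.
q_4 = 194 > 62, so the last convergent with denominator <= 62 is p_3/q_3 = 79/25.
The closest fraction with denominator <= 62 is either p_3/q_3 or the intermediate fraction (k*p_3 + p_2)/(k*q_3 + q_2) with the largest k >= 1 whose denominator stays <= 62; these approach x as k grows, and every other convergent or intermediate fraction in range is farther away.
Largest k: floor((62 - q_2)/q_3) = floor((62 - 19)/25) = 1.
That gives (1*79 + 60)/(1*25 + 19) = 139/44.
Compare the errors: |x - 79/25| = |613*25 - 79*194|/(194*25) = 1/4850, and |x - 139/44| = |613*44 - 139*194|/(194*44) = 6/8536.
Cross-multiplying, 1*8536 = 8536 < 29100 = 6*4850, so 1/4850 is smaller: the convergent 79/25 is closer to x than 139/44.

79/25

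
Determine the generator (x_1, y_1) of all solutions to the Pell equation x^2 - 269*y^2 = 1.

First expand sqrt(269) as a continued fraction. With x_i = (sqrt(269) + m_i)/d_i and (m_0, d_0) = (0, 1): a_0 = floor(sqrt(269)) = 16, since 16^2 = 256 <= 269 < 289 = 17^2.
Iterate m_{i+1} = d_i*a_i - m_i, d_{i+1} = (269 - m_{i+1}^2)/d_i, a_{i+1} = floor((a_0 + m_{i+1})/d_{i+1}):
  m_1 = 1*16 - 0 = 16, d_1 = (269 - 16^2)/1 = 13/1 = 13, a_1 = floor((16 + 16)/13) = 2.
  m_2 = 13*2 - 16 = 10, d_2 = (269 - 10^2)/13 = 169/13 = 13, a_2 = floor((16 + 10)/13) = 2.
  m_3 = 13*2 - 10 = 16, d_3 = (269 - 16^2)/13 = 13/13 = 1, a_3 = floor((16 + 16)/1) = 32.
  m_4 = 1*32 - 16 = 16, d_4 = (269 - 16^2)/1 = 13/1 = 13: (m_4, d_4) = (m_1, d_1) = (16, 13), so from here the quotients repeat a_1, ..., a_3; the period length is 3.
So sqrt(269) = [16; (2, 2, 32)] with period length k = 3.
k is odd, so (p_{k-1}, q_{k-1}) only solves x^2 - 269y^2 = -1 and the fundamental solution of x^2 - 269y^2 = 1 is (p_{2k-1}, q_{2k-1}) = (p_5, q_5); compute convergents through index 5, running through the period twice.
Convergents (p_i = a_i*p_{i-1} + p_{i-2}, q_i = a_i*q_{i-1} + q_{i-2} with p_{-2}=0, p_{-1}=1, q_{-2}=1, q_{-1}=0):
  i=0: a_0=16, p_0 = 16*1 + 0 = 16, q_0 = 16*0 + 1 = 1.
  i=1: a_1=2, p_1 = 2*16 + 1 = 33, q_1 = 2*1 + 0 = 2.
  i=2: a_2=2, p_2 = 2*33 + 16 = 82, q_2 = 2*2 + 1 = 5.
  i=3: a_3=32, p_3 = 32*82 + 33 = 2657, q_3 = 32*5 + 2 = 162.
  i=4: a_4=2, p_4 = 2*2657 + 82 = 5396, q_4 = 2*162 + 5 = 329.
  i=5: a_5=2, p_5 = 2*5396 + 2657 = 13449, q_5 = 2*329 + 162 = 820.
Indeed p_2^2 - 269*q_2^2 = 6724 - 6725 = -1, not +1.
Check: 13449^2 - 269*820^2 = 180875601 - 180875600 = 1, so (x, y) = (13449, 820) solves the equation, and by the theorem it is the least positive solution.

(x, y) = (13449, 820)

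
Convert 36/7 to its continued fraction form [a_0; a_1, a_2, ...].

[5; 7]

Run the Euclidean algorithm on 36 and 7; the successive quotients are the partial quotients a_0, a_1, ... (each step inverts the fractional part left over by the previous one):
  36 = 5*7 + 1, so a_0 = 5.
  7 = 7*1 + 0, so a_1 = 7.
The remainder reaches 0 after 2 divisions, so the expansion has 2 partial quotients, read off in order.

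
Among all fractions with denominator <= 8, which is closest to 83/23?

Expand x = 83/23 as a continued fraction with the Euclidean algorithm:
  83 = 3*23 + 14, so a_0 = 3.
  23 = 1*14 + 9, so a_1 = 1.
  14 = 1*9 + 5, so a_2 = 1.
  9 = 1*5 + 4, so a_3 = 1.
  5 = 1*4 + 1, so a_4 = 1.
  4 = 4*1 + 0, so a_5 = 4.
so x = [3; 1, 1, 1, 1, 4].
Convergents (p_i = a_i*p_{i-1} + p_{i-2}, q_i = a_i*q_{i-1} + q_{i-2} with p_{-2}=0, p_{-1}=1, q_{-2}=1, q_{-1}=0), until the denominator exceeds 8:
  i=0: a_0=3, p_0 = 3*1 + 0 = 3, q_0 = 3*0 + 1 = 1.
  i=1: a_1=1, p_1 = 1*3 + 1 = 4, q_1 = 1*1 + 0 = 1.
  i=2: a_2=1, p_2 = 1*4 + 3 = 7, q_2 = 1*1 + 1 = 2.
  i=3: a_3=1, p_3 = 1*7 + 4 = 11, q_3 = 1*2 + 1 = 3.
  i=4: a_4=1, p_4 = 1*11 + 7 = 18, q_4 = 1*3 + 2 = 5.
  i=5: a_5=4, p_5 = 4*18 + 11 = 83, q_5 = 4*5 + 3 = 23.
q_5 = 23 > 8, so the last convergent with denominator <= 8 is p_4/q_4 = 18/5.
The closest fraction with denominator <= 8 is either p_4/q_4 or the intermediate fraction (k*p_4 + p_3)/(k*q_4 + q_3) with the largest k >= 1 whose denominator stays <= 8; these approach x as k grows, and every other convergent or intermediate fraction in range is farther away.
Largest k: floor((8 - q_3)/q_4) = floor((8 - 3)/5) = 1.
That gives (1*18 + 11)/(1*5 + 3) = 29/8.
Compare the errors: |x - 18/5| = |83*5 - 18*23|/(23*5) = 1/115, and |x - 29/8| = |83*8 - 29*23|/(23*8) = 3/184.
Cross-multiplying, 1*184 = 184 < 345 = 3*115, so 1/115 is smaller: the convergent 18/5 is closer to x than 29/8.

18/5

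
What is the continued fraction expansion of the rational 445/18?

[24; 1, 2, 1, 1, 2]

Run the Euclidean algorithm on 445 and 18; the successive quotients are the partial quotients a_0, a_1, ... (each step inverts the fractional part left over by the previous one):
  445 = 24*18 + 13, so a_0 = 24.
  18 = 1*13 + 5, so a_1 = 1.
  13 = 2*5 + 3, so a_2 = 2.
  5 = 1*3 + 2, so a_3 = 1.
  3 = 1*2 + 1, so a_4 = 1.
  2 = 2*1 + 0, so a_5 = 2.
The remainder reaches 0 after 6 divisions, so the expansion has 6 partial quotients, read off in order.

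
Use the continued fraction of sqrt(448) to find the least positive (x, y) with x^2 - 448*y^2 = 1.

First expand sqrt(448) as a continued fraction. With x_i = (sqrt(448) + m_i)/d_i and (m_0, d_0) = (0, 1): a_0 = floor(sqrt(448)) = 21, since 21^2 = 441 <= 448 < 484 = 22^2.
Iterate m_{i+1} = d_i*a_i - m_i, d_{i+1} = (448 - m_{i+1}^2)/d_i, a_{i+1} = floor((a_0 + m_{i+1})/d_{i+1}):
  m_1 = 1*21 - 0 = 21, d_1 = (448 - 21^2)/1 = 7/1 = 7, a_1 = floor((21 + 21)/7) = 6.
  m_2 = 7*6 - 21 = 21, d_2 = (448 - 21^2)/7 = 7/7 = 1, a_2 = floor((21 + 21)/1) = 42.
  m_3 = 1*42 - 21 = 21, d_3 = (448 - 21^2)/1 = 7/1 = 7: (m_3, d_3) = (m_1, d_1) = (21, 7), so from here the quotients repeat a_1, a_2; the period length is 2.
So sqrt(448) = [21; (6, 42)] with period length k = 2.
k is even, so the fundamental solution of x^2 - 448y^2 = 1 is (p_{k-1}, q_{k-1}) = (p_1, q_1); compute convergents through index 1.
Convergents (p_i = a_i*p_{i-1} + p_{i-2}, q_i = a_i*q_{i-1} + q_{i-2} with p_{-2}=0, p_{-1}=1, q_{-2}=1, q_{-1}=0):
  i=0: a_0=21, p_0 = 21*1 + 0 = 21, q_0 = 21*0 + 1 = 1.
  i=1: a_1=6, p_1 = 6*21 + 1 = 127, q_1 = 6*1 + 0 = 6.
Check: 127^2 - 448*6^2 = 16129 - 16128 = 1, so (x, y) = (127, 6) solves the equation, and by the theorem it is the least positive solution.

(x, y) = (127, 6)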